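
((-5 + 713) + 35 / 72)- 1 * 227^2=-3659077 / 72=-50820.51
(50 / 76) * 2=25 / 19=1.32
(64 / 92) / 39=16 / 897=0.02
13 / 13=1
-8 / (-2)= 4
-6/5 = -1.20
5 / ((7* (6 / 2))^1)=5 / 21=0.24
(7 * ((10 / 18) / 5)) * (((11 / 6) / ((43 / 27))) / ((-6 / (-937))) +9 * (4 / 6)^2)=142.93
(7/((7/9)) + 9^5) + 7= 59065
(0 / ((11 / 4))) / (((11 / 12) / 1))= 0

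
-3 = -3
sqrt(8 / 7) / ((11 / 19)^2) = 722* sqrt(14) / 847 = 3.19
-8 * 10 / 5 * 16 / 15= -256 / 15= -17.07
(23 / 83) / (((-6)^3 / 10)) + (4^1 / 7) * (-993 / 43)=-35639623 / 2698164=-13.21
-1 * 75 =-75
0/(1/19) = 0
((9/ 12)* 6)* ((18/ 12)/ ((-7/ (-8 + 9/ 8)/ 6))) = 4455/ 112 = 39.78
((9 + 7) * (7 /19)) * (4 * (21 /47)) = 9408 /893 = 10.54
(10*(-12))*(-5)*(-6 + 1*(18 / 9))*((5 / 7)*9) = -108000 / 7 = -15428.57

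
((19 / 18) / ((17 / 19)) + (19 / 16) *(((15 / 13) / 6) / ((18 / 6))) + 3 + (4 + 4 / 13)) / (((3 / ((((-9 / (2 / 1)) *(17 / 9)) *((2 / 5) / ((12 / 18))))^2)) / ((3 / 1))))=9265901 / 41600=222.74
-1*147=-147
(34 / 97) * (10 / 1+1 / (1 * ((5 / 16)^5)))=36714084 / 303125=121.12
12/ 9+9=10.33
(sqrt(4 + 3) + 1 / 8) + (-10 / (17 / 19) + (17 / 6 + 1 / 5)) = -16357 / 2040 + sqrt(7) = -5.37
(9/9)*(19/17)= 19/17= 1.12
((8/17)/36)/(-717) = -2/109701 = -0.00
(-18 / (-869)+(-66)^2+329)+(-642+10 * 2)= 3530765 / 869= 4063.02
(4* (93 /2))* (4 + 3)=1302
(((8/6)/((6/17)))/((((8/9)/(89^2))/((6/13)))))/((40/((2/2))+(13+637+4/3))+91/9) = 3635739/164138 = 22.15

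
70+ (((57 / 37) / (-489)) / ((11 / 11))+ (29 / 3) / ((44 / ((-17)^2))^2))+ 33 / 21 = 488.60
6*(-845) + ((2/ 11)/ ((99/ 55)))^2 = -49690970/ 9801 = -5069.99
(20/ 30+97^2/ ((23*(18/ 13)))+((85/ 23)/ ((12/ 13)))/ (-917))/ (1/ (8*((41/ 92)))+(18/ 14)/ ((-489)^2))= 244916286792263/ 231996293694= 1055.69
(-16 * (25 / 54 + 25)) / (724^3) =-1375 / 1280824056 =-0.00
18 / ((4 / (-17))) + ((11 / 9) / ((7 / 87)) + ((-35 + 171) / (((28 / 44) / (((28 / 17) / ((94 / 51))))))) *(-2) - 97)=-540.27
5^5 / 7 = 3125 / 7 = 446.43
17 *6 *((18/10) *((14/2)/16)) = 3213/40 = 80.32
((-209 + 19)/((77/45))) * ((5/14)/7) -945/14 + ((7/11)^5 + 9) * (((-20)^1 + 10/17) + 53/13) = -5195278991569/24416297906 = -212.78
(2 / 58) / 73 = 0.00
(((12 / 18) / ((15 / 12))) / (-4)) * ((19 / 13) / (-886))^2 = -361 / 994982430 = -0.00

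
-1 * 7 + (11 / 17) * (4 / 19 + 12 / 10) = -9831 / 1615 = -6.09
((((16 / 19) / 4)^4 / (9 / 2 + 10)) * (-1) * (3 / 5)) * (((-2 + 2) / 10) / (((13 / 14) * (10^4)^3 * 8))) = 0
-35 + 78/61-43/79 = -165126/4819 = -34.27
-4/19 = -0.21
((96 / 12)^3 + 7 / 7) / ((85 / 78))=40014 / 85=470.75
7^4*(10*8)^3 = 1229312000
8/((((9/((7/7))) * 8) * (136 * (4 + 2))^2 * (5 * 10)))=0.00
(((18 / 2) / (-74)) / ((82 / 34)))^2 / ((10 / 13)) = 304317 / 92051560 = 0.00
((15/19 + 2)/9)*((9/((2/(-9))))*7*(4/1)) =-6678/19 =-351.47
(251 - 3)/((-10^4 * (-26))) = 31/32500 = 0.00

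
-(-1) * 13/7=13/7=1.86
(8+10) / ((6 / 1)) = 3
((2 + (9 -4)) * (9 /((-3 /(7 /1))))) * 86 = -12642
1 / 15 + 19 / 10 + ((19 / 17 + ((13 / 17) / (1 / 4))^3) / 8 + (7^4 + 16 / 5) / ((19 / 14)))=3981510047 / 2240328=1777.20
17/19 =0.89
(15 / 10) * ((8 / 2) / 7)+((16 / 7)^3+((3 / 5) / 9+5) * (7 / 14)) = 15.33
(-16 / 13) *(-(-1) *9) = -11.08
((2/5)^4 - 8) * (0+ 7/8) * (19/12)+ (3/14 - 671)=-35796263/52500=-681.83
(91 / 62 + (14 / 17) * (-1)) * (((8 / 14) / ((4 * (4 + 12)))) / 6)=97 / 101184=0.00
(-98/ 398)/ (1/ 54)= -2646/ 199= -13.30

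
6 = 6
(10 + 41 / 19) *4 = 924 / 19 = 48.63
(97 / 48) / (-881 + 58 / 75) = -0.00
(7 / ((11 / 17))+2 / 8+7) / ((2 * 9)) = 265 / 264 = 1.00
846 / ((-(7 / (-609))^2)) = -6403374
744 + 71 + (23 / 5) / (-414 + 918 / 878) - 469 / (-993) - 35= 780.46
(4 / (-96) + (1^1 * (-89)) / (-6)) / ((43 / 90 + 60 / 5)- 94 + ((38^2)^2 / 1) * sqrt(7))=39069525 / 986079256795566524 + 249825357000 * sqrt(7) / 246519814198891631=0.00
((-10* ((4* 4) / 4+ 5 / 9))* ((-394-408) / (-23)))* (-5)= 1644100 / 207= 7942.51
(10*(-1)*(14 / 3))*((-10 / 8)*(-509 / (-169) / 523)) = 89075 / 265161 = 0.34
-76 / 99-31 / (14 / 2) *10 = -31222 / 693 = -45.05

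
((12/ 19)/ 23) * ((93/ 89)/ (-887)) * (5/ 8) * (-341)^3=55314290295/ 68996182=801.70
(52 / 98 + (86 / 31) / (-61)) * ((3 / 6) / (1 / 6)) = 134856 / 92659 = 1.46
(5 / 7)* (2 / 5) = 2 / 7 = 0.29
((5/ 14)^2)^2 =625/ 38416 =0.02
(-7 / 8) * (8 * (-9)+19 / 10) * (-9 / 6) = -14721 / 160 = -92.01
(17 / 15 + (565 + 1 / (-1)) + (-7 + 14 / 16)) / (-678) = -67081 / 81360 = -0.82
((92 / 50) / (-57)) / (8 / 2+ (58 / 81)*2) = -621 / 104500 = -0.01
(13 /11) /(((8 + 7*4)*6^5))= 13 /3079296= 0.00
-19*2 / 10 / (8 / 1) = -19 / 40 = -0.48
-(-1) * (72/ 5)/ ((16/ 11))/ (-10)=-99/ 100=-0.99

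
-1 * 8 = -8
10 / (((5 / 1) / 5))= 10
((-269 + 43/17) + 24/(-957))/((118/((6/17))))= -4335618/5439269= -0.80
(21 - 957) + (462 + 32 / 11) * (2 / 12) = -28331 / 33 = -858.52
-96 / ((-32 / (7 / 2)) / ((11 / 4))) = 231 / 8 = 28.88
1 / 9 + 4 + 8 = 109 / 9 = 12.11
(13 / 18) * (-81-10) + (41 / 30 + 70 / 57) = -53974 / 855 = -63.13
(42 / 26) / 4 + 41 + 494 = 27841 / 52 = 535.40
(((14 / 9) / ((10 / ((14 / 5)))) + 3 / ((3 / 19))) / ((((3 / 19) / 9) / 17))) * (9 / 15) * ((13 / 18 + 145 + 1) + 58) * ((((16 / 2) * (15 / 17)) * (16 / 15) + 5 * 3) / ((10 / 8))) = 46906101154 / 1125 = 41694312.14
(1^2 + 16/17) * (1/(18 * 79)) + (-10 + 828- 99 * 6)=1805003/8058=224.00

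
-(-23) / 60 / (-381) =-23 / 22860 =-0.00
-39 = -39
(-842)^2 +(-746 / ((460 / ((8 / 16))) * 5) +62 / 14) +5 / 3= 34243247767 / 48300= 708969.93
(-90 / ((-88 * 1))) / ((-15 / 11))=-3 / 4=-0.75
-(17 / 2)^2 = -289 / 4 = -72.25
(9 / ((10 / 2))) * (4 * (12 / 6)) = 72 / 5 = 14.40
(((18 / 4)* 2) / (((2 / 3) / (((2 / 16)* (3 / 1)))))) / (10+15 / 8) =81 / 190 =0.43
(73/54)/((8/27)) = 73/16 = 4.56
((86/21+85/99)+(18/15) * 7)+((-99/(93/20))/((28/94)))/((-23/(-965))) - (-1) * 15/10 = -14744084419/4941090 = -2983.97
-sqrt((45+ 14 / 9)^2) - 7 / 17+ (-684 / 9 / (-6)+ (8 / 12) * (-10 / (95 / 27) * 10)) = -154792 / 2907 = -53.25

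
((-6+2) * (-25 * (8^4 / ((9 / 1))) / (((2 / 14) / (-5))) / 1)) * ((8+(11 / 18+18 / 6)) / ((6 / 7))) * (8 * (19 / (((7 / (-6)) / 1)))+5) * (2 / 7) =187692032000 / 243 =772395193.42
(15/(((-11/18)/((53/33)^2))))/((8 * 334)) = -42135/1778216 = -0.02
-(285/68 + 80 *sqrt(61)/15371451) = -285/68 - 80 *sqrt(61)/15371451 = -4.19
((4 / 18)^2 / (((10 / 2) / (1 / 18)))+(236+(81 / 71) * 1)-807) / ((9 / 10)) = -294953116 / 465831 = -633.18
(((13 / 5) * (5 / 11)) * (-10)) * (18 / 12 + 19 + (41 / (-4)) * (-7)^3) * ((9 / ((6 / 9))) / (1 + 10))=-24824475 / 484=-51290.24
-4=-4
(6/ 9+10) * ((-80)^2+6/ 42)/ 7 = 1433632/ 147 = 9752.60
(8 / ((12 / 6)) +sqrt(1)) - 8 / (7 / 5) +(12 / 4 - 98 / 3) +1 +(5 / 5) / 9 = -1844 / 63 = -29.27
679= 679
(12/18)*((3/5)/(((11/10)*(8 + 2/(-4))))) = 8/165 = 0.05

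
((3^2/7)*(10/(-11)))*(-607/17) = 54630/1309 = 41.73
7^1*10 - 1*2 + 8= 76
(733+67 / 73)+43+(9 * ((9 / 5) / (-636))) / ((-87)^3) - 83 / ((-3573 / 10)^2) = 18718173323821095917 / 24092881883769780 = 776.92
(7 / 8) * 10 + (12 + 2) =91 / 4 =22.75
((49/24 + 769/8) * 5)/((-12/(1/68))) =-2945/4896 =-0.60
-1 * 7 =-7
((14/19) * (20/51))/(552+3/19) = 280/535041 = 0.00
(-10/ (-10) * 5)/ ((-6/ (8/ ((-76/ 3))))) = 5/ 19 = 0.26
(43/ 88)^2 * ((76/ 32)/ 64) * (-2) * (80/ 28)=-175655/ 3469312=-0.05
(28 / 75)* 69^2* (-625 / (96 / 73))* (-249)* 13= 21875565075 / 8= 2734445634.38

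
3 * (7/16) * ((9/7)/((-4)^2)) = 27/256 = 0.11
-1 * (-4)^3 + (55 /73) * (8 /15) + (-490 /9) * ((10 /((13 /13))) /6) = -51914 /1971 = -26.34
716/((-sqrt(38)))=-358 * sqrt(38)/19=-116.15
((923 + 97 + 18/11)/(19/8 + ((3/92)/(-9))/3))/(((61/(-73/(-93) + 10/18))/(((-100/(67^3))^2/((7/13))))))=9139640640000/4706969984355009343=0.00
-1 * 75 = -75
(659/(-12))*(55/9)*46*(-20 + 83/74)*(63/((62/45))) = 122281749975/9176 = 13326258.72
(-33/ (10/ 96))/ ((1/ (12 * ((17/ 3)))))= -107712/ 5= -21542.40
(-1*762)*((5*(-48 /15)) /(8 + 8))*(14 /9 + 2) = 8128 /3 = 2709.33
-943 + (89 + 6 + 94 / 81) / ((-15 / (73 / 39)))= -45252652 / 47385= -955.00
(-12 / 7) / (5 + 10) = -4 / 35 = -0.11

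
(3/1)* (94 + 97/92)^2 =229425075/8464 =27105.99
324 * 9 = 2916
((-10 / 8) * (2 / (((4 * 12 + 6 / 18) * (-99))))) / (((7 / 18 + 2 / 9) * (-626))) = -3 / 2196634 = -0.00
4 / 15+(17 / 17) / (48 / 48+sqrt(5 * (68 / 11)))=2 * sqrt(935) / 329+1151 / 4935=0.42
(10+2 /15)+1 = 167 /15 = 11.13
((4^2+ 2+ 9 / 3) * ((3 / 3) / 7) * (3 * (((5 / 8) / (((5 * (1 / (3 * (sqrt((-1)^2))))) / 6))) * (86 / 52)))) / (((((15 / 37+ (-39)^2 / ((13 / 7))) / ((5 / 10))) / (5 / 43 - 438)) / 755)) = -14201679105 / 2102048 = -6756.12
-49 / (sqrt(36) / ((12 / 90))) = -1.09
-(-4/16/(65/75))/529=15/27508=0.00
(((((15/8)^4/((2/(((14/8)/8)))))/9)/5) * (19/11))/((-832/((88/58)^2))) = -1645875/11464081408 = -0.00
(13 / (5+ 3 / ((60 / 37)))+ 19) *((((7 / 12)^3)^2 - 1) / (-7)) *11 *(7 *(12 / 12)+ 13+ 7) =851.73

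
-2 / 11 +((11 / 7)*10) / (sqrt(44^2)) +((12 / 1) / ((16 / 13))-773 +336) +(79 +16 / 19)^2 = 5947.69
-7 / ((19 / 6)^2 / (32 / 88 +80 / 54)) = -15344 / 11913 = -1.29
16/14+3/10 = 101/70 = 1.44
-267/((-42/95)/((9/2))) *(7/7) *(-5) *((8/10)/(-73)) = 76095/511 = 148.91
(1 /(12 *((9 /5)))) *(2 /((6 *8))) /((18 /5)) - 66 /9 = -342119 /46656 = -7.33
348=348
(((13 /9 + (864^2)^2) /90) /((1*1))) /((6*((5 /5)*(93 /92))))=115352049549611 /112995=1020859768.57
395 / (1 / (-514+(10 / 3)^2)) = -1787770 / 9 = -198641.11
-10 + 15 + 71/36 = 251/36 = 6.97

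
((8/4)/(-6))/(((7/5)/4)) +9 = 169/21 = 8.05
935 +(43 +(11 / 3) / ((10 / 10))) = 2945 / 3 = 981.67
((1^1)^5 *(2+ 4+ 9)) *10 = 150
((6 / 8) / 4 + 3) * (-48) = -153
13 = 13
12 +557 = 569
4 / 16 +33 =133 / 4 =33.25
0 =0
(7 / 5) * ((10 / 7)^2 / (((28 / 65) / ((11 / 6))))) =3575 / 294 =12.16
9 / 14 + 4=65 / 14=4.64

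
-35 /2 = -17.50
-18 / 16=-9 / 8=-1.12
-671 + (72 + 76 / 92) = -13758 / 23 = -598.17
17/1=17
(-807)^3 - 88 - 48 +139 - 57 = -525557997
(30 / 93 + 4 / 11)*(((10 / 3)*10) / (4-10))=-1300 / 341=-3.81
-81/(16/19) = -1539/16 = -96.19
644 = 644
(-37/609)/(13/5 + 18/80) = -1480/68817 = -0.02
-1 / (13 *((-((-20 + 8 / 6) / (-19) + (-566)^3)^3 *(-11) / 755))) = 139820715 / 157873224049682408436423493910528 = 0.00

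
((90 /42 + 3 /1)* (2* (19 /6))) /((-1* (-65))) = 228 /455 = 0.50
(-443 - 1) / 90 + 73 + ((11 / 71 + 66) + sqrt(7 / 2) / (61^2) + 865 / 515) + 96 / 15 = sqrt(14) / 7442 + 15609731 / 109695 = 142.30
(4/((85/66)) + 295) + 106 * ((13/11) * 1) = 395859/935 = 423.38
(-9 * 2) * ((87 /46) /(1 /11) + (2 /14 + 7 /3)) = -67467 /161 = -419.05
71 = 71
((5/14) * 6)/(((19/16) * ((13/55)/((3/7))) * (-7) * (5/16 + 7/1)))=-70400/1101373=-0.06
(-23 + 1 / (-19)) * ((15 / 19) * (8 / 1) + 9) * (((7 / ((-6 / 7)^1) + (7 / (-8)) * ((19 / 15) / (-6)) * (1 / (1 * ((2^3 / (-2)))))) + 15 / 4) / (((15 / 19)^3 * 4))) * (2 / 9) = 1729229767 / 9720000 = 177.90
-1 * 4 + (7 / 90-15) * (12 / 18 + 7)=-31969 / 270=-118.40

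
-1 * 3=-3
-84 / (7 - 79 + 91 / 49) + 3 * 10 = 15318 / 491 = 31.20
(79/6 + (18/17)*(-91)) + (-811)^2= 67079057/102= 657637.81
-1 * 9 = -9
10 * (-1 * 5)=-50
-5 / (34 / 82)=-205 / 17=-12.06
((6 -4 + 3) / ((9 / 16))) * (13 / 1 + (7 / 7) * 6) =1520 / 9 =168.89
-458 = -458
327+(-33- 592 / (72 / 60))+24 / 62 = -18502 / 93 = -198.95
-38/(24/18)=-57/2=-28.50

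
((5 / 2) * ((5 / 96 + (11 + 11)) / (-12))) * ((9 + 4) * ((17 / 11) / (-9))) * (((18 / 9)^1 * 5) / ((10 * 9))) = 2339285 / 2052864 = 1.14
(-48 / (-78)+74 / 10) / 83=0.10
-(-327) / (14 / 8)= 1308 / 7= 186.86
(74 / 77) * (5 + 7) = 888 / 77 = 11.53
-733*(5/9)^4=-458125/6561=-69.83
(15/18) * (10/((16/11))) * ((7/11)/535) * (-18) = -105/856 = -0.12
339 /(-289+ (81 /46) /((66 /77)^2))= -62376 /52735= -1.18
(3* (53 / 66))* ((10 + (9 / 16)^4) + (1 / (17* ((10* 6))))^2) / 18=2281195107413 / 1687545446400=1.35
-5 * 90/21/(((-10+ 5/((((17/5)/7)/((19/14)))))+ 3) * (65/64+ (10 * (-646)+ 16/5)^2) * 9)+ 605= 200852701404325765/331987936209993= 605.00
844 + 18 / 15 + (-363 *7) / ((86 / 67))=-487799 / 430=-1134.42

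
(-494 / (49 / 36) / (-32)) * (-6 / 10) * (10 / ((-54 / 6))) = 741 / 98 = 7.56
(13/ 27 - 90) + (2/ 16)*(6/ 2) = -19255/ 216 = -89.14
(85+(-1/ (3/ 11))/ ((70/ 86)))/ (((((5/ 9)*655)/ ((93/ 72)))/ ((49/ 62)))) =14791/ 65500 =0.23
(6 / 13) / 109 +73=103447 / 1417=73.00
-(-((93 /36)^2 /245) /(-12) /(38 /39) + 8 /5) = -8592589 /5362560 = -1.60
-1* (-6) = 6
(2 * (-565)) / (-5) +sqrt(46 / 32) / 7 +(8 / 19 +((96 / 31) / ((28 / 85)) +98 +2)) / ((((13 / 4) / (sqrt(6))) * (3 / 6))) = sqrt(23) / 28 +3622368 * sqrt(6) / 53599 +226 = 391.71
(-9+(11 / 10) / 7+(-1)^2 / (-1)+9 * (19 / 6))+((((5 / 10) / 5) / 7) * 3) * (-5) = 1291 / 70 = 18.44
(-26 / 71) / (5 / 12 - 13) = 312 / 10721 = 0.03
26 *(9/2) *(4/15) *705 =21996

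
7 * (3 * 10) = 210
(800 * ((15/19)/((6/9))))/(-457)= -18000/8683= -2.07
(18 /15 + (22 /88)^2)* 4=101 /20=5.05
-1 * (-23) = 23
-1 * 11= -11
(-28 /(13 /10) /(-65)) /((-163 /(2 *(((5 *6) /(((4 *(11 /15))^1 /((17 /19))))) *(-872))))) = 186782400 /5757323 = 32.44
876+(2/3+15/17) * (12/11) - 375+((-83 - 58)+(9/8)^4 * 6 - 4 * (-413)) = 774875601/382976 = 2023.30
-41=-41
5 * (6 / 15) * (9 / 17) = 18 / 17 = 1.06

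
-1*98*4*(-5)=1960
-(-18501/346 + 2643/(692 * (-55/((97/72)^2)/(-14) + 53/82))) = 136860129945/2626254007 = 52.11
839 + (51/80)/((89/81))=5977811/7120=839.58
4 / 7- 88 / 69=-340 / 483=-0.70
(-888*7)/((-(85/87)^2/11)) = 517537944/7225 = 71631.55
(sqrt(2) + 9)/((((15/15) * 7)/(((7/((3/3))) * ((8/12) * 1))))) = 2 * sqrt(2)/3 + 6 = 6.94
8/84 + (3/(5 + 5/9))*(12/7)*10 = 982/105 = 9.35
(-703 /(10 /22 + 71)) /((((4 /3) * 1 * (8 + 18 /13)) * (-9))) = 100529 /1150704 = 0.09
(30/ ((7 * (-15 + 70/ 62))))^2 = 8649/ 90601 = 0.10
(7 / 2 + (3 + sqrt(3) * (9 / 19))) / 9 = sqrt(3) / 19 + 13 / 18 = 0.81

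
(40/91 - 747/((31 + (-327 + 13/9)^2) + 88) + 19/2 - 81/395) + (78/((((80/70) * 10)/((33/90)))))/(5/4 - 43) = 9.67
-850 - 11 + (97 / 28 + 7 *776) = 4574.46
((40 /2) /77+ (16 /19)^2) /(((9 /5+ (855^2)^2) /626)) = 42148580 /37136621786932899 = 0.00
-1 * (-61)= 61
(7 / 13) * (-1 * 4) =-28 / 13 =-2.15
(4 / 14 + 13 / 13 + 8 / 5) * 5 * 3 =43.29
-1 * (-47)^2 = -2209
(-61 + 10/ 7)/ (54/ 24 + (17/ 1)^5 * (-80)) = 1668/ 3180479617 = 0.00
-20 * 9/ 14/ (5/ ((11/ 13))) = -198/ 91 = -2.18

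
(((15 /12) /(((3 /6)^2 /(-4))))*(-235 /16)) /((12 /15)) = 367.19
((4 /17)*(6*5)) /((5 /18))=25.41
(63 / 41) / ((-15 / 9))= -189 / 205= -0.92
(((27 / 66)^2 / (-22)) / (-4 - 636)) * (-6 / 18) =-27 / 6814720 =-0.00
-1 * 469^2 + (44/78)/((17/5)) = -219960.83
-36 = -36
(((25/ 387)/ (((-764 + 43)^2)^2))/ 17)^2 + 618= 1953396321896853555188375952168043/ 3160835472325005752731999922601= 618.00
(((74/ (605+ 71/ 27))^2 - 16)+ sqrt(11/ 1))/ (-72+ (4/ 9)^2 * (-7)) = 0.17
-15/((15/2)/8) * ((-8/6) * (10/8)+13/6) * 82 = -656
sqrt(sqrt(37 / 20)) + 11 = sqrt(2) * 37^(1 / 4) * 5^(3 / 4) / 10 + 11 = 12.17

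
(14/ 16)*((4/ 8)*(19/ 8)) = 133/ 128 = 1.04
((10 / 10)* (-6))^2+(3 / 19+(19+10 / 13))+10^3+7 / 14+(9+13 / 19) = 1066.11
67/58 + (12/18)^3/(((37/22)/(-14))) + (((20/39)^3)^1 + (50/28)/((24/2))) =-3662809439/3564360072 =-1.03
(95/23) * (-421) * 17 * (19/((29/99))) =-1278920115/667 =-1917421.46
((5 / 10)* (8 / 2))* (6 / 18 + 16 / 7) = 110 / 21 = 5.24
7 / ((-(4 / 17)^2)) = -2023 / 16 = -126.44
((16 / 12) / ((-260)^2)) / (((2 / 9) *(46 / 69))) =9 / 67600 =0.00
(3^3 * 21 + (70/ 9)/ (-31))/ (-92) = -158123/ 25668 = -6.16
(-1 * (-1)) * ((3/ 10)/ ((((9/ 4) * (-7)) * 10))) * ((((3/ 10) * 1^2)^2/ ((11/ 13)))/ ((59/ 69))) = -2691/ 11357500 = -0.00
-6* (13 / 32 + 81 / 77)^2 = -38728947 / 3035648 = -12.76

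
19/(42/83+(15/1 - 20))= -1577/373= -4.23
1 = 1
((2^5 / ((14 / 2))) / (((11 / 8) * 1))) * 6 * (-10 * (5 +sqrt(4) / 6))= -81920 / 77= -1063.90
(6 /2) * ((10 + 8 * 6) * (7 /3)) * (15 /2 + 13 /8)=14819 /4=3704.75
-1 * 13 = -13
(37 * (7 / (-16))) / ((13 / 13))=-16.19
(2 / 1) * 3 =6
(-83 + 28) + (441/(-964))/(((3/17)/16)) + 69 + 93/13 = -20.32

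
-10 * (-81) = 810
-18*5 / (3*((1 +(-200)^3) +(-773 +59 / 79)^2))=37446 / 9241203539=0.00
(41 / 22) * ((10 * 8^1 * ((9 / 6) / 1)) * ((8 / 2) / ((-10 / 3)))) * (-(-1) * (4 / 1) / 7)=-11808 / 77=-153.35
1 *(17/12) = 17/12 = 1.42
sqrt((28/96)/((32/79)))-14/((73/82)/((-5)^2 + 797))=-943656/73 + sqrt(1659)/48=-12925.95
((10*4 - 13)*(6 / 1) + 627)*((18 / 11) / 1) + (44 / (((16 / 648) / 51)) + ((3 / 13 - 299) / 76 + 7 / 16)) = 4006796731 / 43472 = 92169.60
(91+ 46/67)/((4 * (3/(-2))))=-6143/402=-15.28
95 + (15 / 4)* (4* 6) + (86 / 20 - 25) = 1643 / 10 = 164.30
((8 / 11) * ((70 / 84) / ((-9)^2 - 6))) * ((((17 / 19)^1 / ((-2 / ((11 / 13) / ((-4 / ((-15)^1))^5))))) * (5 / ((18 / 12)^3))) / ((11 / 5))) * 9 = -2390625 / 173888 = -13.75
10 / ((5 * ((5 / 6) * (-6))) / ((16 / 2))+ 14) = 0.92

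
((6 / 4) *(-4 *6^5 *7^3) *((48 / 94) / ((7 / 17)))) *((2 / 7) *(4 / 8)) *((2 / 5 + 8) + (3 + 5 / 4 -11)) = -1099308672 / 235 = -4677909.24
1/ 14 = 0.07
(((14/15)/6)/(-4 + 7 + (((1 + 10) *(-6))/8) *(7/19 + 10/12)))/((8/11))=-1463/47295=-0.03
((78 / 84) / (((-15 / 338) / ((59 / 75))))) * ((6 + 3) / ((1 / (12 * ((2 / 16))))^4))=-10499463 / 14000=-749.96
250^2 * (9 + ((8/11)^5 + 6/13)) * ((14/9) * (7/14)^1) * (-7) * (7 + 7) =-867586643875000/18842967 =-46042995.45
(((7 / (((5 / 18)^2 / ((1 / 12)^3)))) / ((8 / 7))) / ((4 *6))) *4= 0.01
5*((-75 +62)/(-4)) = 65/4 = 16.25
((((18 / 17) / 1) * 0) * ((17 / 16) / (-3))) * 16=0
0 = 0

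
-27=-27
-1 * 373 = -373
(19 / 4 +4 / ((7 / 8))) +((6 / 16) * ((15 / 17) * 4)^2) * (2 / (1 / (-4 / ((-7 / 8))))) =60147 / 1156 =52.03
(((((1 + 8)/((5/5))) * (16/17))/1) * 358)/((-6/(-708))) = 357831.53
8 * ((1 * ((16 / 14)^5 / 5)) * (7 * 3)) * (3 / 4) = 589824 / 12005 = 49.13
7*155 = 1085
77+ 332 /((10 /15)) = 575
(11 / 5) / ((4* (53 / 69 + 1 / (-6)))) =759 / 830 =0.91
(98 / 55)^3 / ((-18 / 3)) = -470596 / 499125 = -0.94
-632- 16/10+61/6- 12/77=-1440491/2310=-623.59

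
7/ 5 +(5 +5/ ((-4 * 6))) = 743/ 120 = 6.19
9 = 9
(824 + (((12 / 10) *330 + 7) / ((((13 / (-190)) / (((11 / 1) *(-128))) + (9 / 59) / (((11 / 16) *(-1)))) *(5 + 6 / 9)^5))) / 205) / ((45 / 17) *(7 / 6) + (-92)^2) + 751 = 2592505534619767255983 / 3451624008163350833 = 751.10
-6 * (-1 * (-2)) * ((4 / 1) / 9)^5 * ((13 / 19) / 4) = -13312 / 373977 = -0.04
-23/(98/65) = -1495/98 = -15.26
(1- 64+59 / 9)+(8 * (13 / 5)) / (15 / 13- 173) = -2843264 / 50265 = -56.57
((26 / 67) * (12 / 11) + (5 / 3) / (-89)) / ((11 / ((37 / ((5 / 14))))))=41242642 / 10822845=3.81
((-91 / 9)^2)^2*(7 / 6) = 480024727 / 39366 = 12193.89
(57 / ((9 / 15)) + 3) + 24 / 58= 2854 / 29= 98.41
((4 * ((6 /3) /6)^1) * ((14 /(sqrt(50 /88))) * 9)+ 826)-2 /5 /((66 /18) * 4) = 336 * sqrt(11) /5+ 90857 /110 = 1048.85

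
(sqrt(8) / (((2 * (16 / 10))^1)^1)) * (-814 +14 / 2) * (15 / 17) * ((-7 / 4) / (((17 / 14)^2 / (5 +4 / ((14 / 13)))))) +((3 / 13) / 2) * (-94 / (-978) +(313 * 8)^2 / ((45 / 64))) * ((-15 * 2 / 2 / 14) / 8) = -65408807617 / 474656 +180909225 * sqrt(2) / 39304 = -131293.18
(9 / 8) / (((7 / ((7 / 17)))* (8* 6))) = 3 / 2176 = 0.00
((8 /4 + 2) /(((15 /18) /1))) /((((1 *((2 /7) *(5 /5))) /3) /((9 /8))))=567 /10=56.70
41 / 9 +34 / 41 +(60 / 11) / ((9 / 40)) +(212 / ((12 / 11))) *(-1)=-668542 / 4059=-164.71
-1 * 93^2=-8649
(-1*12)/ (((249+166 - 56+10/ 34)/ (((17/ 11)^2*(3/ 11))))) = -0.02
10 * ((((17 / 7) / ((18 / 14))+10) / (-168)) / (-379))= 535 / 286524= 0.00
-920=-920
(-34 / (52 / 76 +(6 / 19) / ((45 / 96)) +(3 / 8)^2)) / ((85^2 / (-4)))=9728 / 774435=0.01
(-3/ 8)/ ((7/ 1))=-3/ 56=-0.05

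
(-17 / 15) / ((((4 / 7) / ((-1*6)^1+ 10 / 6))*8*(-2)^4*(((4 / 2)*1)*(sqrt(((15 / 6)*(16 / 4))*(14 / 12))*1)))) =221*sqrt(105) / 230400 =0.01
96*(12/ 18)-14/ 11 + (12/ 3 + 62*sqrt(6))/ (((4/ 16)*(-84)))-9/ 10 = 142381/ 2310-62*sqrt(6)/ 21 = 54.40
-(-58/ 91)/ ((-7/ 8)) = -464/ 637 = -0.73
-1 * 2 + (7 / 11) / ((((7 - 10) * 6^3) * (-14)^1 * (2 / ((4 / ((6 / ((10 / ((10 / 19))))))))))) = -85517 / 42768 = -2.00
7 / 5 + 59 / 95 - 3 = -93 / 95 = -0.98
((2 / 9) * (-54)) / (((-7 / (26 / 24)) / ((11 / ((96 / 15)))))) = 715 / 224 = 3.19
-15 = -15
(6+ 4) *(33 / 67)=330 / 67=4.93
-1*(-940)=940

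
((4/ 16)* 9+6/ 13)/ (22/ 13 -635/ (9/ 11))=-1269/ 362428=-0.00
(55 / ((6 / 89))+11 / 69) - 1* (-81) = 896.99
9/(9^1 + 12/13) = 39/43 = 0.91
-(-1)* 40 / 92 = 10 / 23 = 0.43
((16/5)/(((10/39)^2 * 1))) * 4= 24336/125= 194.69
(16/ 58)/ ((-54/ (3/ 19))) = -4/ 4959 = -0.00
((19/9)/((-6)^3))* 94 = -893/972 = -0.92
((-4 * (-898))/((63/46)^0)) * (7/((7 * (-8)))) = -449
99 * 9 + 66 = 957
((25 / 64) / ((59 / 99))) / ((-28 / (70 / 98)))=-12375 / 740096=-0.02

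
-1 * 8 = -8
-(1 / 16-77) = 1231 / 16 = 76.94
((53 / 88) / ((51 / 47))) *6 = 2491 / 748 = 3.33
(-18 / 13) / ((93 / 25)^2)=-1250 / 12493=-0.10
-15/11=-1.36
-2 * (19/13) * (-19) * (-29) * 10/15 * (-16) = 670016/39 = 17179.90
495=495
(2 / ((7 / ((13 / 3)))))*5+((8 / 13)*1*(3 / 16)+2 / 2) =3989 / 546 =7.31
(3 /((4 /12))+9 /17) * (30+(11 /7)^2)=257742 /833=309.41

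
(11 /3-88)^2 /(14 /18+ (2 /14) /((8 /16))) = 448063 /67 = 6687.51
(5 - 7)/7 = -2/7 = -0.29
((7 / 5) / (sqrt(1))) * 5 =7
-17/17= -1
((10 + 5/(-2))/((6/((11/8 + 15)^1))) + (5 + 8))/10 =1071/320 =3.35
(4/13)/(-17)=-4/221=-0.02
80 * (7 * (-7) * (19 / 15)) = -14896 / 3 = -4965.33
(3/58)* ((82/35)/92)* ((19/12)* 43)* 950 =3182215/37352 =85.20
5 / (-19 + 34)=1 / 3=0.33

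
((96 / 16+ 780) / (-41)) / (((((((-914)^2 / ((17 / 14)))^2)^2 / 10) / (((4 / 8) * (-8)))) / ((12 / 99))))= 54706255 / 131849436025846330776914716864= 0.00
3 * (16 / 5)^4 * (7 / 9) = 458752 / 1875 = 244.67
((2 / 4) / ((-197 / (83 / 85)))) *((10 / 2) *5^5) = -259375 / 6698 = -38.72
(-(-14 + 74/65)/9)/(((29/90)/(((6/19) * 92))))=48576/377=128.85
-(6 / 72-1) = 11 / 12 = 0.92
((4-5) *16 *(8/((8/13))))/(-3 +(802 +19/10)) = -0.26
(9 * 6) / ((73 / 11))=594 / 73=8.14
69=69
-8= -8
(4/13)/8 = 1/26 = 0.04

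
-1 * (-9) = 9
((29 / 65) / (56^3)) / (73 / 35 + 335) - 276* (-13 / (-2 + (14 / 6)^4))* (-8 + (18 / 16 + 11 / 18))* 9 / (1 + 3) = -15760928612612317 / 8615329235968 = -1829.41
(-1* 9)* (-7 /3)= 21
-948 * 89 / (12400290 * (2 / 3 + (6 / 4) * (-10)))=14062 / 29622915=0.00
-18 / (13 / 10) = -180 / 13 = -13.85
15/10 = 1.50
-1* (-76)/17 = 76/17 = 4.47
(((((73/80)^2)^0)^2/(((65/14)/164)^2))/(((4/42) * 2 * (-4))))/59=-6918996/249275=-27.76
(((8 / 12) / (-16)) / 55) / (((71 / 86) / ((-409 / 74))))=17587 / 3467640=0.01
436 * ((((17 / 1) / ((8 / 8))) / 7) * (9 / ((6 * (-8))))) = -5559 / 28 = -198.54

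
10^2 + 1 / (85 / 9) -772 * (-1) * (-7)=-450831 / 85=-5303.89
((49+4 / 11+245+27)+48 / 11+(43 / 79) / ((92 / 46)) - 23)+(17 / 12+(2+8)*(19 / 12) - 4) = 1099283 / 3476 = 316.25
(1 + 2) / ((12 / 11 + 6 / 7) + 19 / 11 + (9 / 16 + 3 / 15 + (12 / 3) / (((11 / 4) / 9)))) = 18480 / 107977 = 0.17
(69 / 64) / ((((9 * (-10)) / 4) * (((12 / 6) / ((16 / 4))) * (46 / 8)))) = -1 / 60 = -0.02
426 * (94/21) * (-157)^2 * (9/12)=246761139/7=35251591.29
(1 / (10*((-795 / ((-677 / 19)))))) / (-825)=-677 / 124616250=-0.00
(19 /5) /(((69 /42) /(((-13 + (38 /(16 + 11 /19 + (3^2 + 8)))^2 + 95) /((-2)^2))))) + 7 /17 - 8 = 16142099833 /397885510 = 40.57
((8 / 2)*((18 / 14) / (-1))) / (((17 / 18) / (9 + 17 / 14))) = -46332 / 833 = -55.62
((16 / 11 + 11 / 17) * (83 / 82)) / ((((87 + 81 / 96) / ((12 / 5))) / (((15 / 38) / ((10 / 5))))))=0.01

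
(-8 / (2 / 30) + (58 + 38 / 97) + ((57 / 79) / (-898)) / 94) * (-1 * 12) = 119553745131 / 161712289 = 739.30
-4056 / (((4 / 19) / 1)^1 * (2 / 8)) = -77064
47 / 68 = 0.69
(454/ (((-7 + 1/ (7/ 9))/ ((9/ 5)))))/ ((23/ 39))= -557739/ 2300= -242.50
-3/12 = -1/4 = -0.25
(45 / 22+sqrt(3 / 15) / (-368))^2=342792121 / 81931520-9 * sqrt(5) / 4048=4.18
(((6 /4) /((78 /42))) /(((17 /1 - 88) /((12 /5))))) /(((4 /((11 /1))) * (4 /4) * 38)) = -693 /350740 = -0.00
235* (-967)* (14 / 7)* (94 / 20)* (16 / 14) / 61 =-17088824 / 427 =-40020.67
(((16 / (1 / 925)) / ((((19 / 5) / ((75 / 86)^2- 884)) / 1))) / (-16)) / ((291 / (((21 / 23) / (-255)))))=-42297542525 / 15988961244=-2.65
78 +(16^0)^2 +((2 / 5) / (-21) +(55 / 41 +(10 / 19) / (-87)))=63504946 / 790685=80.32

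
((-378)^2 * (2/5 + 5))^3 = 57417210784719076032/125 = 459337686277752608.26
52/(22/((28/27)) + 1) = 728/311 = 2.34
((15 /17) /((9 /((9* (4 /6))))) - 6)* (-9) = 828 /17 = 48.71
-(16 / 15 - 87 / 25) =181 / 75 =2.41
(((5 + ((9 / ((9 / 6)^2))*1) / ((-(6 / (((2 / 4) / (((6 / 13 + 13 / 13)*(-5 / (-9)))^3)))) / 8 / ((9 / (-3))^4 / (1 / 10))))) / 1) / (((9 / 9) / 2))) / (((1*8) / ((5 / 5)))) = -691039441 / 685900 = -1007.49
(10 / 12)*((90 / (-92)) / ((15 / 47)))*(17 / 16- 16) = 56165 / 1472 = 38.16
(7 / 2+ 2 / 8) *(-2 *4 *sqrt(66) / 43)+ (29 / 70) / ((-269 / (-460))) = -4.96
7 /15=0.47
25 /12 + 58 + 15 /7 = 5227 /84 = 62.23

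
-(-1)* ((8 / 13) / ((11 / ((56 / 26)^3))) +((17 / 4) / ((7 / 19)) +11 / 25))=2756626693 / 219919700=12.53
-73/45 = -1.62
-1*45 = -45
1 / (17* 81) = 1 / 1377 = 0.00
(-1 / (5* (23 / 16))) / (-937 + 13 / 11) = 88 / 591905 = 0.00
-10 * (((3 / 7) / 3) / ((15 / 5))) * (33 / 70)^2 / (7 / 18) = -3267 / 12005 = -0.27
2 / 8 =1 / 4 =0.25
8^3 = 512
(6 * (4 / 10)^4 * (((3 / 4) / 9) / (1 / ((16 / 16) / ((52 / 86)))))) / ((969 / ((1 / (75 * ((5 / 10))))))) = 344 / 590484375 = 0.00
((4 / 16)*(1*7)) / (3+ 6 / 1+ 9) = 7 / 72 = 0.10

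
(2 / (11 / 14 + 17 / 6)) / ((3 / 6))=21 / 19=1.11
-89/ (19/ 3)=-267/ 19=-14.05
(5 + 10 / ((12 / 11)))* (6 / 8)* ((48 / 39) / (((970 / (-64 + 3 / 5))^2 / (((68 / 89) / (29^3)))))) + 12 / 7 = 1.71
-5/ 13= -0.38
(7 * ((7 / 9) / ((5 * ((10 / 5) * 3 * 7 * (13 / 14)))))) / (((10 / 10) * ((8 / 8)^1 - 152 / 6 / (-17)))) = 833 / 74295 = 0.01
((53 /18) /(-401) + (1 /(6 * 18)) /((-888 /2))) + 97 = 1865047351 /19228752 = 96.99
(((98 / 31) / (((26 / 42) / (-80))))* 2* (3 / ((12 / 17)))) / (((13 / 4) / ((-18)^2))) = -1813674240 / 5239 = -346187.10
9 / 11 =0.82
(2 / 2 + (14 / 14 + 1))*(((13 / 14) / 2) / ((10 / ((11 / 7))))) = 429 / 1960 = 0.22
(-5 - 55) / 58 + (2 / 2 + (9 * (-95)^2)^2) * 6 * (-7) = -8035755762498 / 29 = -277095026293.03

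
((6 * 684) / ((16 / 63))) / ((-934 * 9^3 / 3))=-133 / 1868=-0.07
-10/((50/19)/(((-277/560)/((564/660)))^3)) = 537490711637/729319198720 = 0.74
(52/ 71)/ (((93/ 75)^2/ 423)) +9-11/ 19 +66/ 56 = 7662125717/ 36298892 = 211.08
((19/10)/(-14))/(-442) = 19/61880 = 0.00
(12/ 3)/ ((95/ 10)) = 8/ 19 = 0.42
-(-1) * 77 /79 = 77 /79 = 0.97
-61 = -61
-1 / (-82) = 1 / 82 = 0.01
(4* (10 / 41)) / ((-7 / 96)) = -3840 / 287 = -13.38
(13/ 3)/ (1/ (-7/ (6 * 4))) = -91/ 72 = -1.26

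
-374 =-374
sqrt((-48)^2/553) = 48*sqrt(553)/553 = 2.04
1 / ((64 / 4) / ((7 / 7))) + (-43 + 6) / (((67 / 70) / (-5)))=207267 / 1072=193.35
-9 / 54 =-1 / 6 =-0.17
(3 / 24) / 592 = 1 / 4736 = 0.00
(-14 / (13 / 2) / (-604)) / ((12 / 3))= 7 / 7852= 0.00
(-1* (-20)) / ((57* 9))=20 / 513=0.04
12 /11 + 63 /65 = 1473 /715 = 2.06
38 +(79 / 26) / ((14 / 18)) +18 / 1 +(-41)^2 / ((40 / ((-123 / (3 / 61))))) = -382362411 / 3640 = -105044.62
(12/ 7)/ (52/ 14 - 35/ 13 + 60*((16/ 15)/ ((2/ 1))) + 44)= 156/ 7009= 0.02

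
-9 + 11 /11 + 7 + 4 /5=-1 /5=-0.20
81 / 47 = 1.72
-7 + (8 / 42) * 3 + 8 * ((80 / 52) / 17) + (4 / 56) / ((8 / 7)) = -139653 / 24752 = -5.64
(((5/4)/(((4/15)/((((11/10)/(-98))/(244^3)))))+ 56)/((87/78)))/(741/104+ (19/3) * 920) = 99494292252381/11560741908482816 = 0.01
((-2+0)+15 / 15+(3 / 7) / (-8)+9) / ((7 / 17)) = 19.30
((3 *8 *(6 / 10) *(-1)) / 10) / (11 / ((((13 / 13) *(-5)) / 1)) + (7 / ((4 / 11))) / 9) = 1296 / 55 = 23.56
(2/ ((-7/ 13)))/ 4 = -13/ 14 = -0.93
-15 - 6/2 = -18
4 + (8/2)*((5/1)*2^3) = 164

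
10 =10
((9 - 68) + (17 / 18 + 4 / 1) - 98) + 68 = -1513 / 18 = -84.06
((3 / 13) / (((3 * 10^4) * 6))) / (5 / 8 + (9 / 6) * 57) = 1 / 67177500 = 0.00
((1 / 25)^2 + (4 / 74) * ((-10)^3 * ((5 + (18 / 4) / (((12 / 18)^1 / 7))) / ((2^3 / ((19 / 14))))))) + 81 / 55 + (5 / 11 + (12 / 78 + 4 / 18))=-397350858293 / 833332500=-476.82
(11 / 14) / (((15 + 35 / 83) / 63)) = 8217 / 2560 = 3.21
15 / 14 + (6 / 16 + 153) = 8649 / 56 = 154.45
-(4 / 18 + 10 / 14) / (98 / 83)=-4897 / 6174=-0.79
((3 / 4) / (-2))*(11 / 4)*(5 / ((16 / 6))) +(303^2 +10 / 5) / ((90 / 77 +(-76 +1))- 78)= -1815565477 / 2992896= -606.62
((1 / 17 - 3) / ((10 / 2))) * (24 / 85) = -48 / 289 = -0.17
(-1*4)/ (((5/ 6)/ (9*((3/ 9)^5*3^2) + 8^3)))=-12296/ 5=-2459.20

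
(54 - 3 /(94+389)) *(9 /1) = 78237 /161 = 485.94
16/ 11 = 1.45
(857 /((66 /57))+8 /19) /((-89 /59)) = -18263627 /37202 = -490.93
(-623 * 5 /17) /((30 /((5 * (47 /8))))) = -146405 /816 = -179.42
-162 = -162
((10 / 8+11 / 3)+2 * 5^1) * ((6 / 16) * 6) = 537 / 16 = 33.56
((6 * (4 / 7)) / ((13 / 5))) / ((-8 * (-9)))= 5 / 273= 0.02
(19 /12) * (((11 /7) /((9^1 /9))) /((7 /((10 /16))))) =1045 /4704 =0.22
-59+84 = 25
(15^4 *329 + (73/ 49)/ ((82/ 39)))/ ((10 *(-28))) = -66922304097/ 1125040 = -59484.38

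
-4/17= -0.24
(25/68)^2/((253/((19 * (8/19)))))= 625/146234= 0.00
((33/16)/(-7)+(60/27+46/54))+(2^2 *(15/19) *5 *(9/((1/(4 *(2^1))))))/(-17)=-62603585/976752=-64.09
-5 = -5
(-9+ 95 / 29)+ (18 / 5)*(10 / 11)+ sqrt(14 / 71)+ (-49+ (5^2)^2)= sqrt(994) / 71+ 182962 / 319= 573.99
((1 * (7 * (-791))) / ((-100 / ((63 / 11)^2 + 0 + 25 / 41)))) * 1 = 458889949 / 248050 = 1849.99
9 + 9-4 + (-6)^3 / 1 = -202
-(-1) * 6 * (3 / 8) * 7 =63 / 4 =15.75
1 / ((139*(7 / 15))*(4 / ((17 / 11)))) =255 / 42812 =0.01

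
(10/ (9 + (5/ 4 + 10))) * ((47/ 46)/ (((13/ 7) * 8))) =1645/ 48438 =0.03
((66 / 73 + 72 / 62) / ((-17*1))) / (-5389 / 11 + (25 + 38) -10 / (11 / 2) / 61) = 522709 / 1836836366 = 0.00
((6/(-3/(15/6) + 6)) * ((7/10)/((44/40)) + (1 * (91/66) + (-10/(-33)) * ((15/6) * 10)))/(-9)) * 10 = -5275/396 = -13.32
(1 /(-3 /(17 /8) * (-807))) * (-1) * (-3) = 17 /6456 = 0.00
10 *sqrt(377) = 194.16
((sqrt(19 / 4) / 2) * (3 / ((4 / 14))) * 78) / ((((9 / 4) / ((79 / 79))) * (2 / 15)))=2974.95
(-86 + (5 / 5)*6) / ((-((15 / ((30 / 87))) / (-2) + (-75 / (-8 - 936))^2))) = -71290880 / 19376583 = -3.68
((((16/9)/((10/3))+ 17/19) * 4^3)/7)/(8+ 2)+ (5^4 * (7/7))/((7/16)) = 14263024/9975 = 1429.88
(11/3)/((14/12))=22/7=3.14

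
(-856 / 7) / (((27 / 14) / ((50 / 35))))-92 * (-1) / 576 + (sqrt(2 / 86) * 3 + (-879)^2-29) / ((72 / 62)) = 31 * sqrt(43) / 516 + 2011608211 / 3024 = 665214.75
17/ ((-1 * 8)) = -17/ 8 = -2.12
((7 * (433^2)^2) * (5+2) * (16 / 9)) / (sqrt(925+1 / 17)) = 13779633047432 * sqrt(267342) / 70767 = 100679364063.13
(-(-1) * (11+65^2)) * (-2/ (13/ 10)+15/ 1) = 741300/ 13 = 57023.08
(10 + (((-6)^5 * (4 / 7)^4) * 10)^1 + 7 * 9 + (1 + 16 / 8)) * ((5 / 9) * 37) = -3648955540 / 21609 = -168862.77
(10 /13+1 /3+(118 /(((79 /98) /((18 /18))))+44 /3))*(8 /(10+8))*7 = 518084 /1027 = 504.46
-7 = -7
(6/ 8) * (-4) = -3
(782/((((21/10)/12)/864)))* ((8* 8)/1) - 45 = 1729658565/7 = 247094080.71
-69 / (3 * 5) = -23 / 5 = -4.60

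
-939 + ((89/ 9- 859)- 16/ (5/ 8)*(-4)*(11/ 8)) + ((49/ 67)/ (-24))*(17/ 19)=-754942231/ 458280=-1647.34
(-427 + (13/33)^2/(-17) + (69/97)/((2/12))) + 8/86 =-32635921150/77217723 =-422.65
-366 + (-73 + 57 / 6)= -859 / 2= -429.50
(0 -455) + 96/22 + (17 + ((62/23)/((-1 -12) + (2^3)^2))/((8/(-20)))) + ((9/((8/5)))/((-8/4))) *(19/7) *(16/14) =-559529735/1264494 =-442.49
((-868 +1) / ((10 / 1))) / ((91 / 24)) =-10404 / 455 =-22.87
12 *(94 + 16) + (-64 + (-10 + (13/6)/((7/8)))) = 26218/21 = 1248.48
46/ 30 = 23/ 15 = 1.53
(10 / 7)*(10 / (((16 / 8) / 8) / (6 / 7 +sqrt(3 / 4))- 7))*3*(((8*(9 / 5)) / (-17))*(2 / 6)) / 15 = 192*sqrt(3) / 7021 +3456 / 49147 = 0.12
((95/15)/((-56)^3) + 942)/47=496290797/24761856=20.04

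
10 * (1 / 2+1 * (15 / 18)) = 13.33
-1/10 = -0.10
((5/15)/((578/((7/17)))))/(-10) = -7/294780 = -0.00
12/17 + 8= 148/17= 8.71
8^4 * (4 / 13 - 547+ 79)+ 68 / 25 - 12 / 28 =-4358138787 / 2275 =-1915665.40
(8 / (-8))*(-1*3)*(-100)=-300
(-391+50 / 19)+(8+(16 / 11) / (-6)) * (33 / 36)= -65195 / 171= -381.26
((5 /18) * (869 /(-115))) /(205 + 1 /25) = -1975 /192924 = -0.01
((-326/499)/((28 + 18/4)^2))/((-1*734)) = 652/773736925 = 0.00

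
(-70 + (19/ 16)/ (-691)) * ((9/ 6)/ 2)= -2321817/ 44224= -52.50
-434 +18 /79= -34268 /79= -433.77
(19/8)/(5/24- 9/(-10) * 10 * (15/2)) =57/1625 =0.04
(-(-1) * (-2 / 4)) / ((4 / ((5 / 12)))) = -5 / 96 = -0.05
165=165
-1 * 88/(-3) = 29.33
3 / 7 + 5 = 38 / 7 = 5.43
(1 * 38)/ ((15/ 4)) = 152/ 15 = 10.13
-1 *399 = -399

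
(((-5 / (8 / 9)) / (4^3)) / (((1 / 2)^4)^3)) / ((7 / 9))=-3240 / 7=-462.86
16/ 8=2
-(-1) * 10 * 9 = 90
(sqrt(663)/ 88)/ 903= sqrt(663)/ 79464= 0.00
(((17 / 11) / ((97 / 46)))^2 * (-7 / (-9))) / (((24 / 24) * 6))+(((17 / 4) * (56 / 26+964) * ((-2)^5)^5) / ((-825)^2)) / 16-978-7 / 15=-680851911151979 / 49951204875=-13630.34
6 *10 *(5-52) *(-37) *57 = 5947380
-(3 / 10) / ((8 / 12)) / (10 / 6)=-27 / 100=-0.27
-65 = -65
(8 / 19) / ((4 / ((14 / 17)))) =28 / 323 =0.09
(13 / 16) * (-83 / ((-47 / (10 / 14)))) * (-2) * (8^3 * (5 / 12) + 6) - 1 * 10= -5515 / 12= -459.58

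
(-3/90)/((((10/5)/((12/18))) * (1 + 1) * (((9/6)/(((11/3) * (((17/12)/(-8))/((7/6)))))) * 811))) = 187/73573920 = 0.00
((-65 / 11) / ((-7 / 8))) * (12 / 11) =6240 / 847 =7.37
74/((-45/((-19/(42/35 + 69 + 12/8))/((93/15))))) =14060/200043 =0.07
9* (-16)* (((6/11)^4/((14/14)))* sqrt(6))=-186624* sqrt(6)/14641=-31.22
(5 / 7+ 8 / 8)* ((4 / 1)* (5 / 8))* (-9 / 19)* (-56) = 2160 / 19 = 113.68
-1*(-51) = 51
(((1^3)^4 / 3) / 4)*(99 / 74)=33 / 296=0.11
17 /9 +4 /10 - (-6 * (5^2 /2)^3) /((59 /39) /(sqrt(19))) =103 /45 +1828125 * sqrt(19) /236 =33767.59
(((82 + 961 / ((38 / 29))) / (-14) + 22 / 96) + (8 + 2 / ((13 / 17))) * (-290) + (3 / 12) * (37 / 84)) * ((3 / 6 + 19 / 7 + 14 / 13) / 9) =-33881495857 / 22656816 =-1495.42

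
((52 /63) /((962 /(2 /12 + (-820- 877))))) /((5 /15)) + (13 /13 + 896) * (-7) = -14646530 /2331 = -6283.37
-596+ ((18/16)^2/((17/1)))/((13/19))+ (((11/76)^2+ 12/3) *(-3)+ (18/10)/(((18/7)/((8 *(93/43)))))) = -654107788439/1097786560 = -595.84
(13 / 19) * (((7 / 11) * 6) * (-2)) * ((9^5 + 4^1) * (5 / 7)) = -46061340 / 209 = -220389.19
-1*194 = -194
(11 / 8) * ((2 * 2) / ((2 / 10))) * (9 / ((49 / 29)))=14355 / 98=146.48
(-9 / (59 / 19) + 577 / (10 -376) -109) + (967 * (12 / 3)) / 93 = -48119761 / 669414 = -71.88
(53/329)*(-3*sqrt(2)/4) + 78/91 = 6/7 - 159*sqrt(2)/1316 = 0.69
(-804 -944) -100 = -1848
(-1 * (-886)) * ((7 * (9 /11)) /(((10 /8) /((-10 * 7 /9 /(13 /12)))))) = -4167744 /143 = -29145.06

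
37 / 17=2.18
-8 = -8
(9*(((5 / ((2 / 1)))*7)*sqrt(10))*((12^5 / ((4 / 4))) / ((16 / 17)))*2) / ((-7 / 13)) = -154664640*sqrt(10) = -489092535.89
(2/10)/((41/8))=8/205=0.04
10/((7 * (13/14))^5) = 320/371293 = 0.00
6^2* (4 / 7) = 144 / 7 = 20.57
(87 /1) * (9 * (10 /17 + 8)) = 114318 /17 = 6724.59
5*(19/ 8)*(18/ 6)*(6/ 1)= 855/ 4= 213.75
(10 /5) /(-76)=-1 /38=-0.03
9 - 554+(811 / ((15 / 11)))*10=16207 / 3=5402.33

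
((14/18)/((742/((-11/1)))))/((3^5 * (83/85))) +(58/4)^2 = 8090933663/38482452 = 210.25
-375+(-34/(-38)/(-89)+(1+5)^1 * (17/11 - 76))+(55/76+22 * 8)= -47991595/74404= -645.01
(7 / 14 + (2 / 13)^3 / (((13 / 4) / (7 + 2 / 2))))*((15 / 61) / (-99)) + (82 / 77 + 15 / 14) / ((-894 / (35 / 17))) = -0.01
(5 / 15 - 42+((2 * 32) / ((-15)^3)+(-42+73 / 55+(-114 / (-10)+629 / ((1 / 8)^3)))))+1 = 11953434796 / 37125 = 321978.04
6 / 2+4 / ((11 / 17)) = 101 / 11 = 9.18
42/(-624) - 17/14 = -933/728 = -1.28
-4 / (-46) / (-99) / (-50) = 1 / 56925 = 0.00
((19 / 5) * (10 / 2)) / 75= 19 / 75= 0.25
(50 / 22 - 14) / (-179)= 0.07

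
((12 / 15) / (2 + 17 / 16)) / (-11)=-0.02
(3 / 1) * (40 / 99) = 40 / 33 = 1.21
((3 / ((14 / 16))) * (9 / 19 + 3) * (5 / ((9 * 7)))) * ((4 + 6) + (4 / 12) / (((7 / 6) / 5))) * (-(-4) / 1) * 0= 0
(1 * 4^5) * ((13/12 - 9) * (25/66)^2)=-3800000/3267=-1163.15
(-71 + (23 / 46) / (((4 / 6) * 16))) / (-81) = 4541 / 5184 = 0.88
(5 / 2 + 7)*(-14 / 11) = -133 / 11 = -12.09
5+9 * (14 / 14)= 14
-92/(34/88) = -4048/17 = -238.12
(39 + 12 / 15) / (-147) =-199 / 735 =-0.27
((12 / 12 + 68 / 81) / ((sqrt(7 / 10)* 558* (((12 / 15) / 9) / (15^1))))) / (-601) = -3725* sqrt(70) / 28170072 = -0.00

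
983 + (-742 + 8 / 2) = 245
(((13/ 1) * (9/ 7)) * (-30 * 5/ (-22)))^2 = 77000625/ 5929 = 12987.12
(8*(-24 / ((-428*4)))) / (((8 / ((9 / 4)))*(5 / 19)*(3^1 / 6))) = 513 / 2140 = 0.24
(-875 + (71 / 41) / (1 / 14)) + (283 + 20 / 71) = -567.47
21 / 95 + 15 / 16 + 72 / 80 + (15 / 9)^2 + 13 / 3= 125441 / 13680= 9.17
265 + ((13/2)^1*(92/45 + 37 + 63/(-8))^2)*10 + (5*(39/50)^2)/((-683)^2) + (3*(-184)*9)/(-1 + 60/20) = 18418437120859141/302284872000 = 60930.73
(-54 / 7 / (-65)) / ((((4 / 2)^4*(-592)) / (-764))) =5157 / 538720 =0.01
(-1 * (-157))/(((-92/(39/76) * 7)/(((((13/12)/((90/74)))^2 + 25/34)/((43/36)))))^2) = 31096762849964773/190443047052188160000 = 0.00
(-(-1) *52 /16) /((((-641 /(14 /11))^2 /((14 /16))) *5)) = 4459 /1988664040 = 0.00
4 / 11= 0.36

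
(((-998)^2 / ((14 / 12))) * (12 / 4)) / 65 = 17928072 / 455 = 39402.36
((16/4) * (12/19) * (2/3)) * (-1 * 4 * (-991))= 126848/19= 6676.21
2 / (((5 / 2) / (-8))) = -32 / 5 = -6.40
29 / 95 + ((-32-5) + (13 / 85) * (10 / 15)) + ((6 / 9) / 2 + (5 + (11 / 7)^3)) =-15166447 / 553945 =-27.38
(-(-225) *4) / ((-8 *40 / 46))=-1035 / 8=-129.38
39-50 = -11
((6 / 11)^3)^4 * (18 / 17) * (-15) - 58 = -3095078110677626 / 53353282404257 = -58.01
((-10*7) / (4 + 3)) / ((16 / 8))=-5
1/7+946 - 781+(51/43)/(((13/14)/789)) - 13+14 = 4593539/3913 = 1173.92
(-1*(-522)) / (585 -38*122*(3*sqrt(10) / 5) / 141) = 113739624*sqrt(10) / 3736890133 + 3372811650 / 3736890133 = 1.00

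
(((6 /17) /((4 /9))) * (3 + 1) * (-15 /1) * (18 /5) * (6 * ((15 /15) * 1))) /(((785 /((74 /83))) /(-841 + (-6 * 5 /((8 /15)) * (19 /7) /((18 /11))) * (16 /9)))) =1176.92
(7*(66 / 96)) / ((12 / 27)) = 693 / 64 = 10.83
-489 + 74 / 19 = -9217 / 19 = -485.11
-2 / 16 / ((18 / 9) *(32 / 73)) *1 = -0.14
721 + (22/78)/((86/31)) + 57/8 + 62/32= 19591765/26832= 730.16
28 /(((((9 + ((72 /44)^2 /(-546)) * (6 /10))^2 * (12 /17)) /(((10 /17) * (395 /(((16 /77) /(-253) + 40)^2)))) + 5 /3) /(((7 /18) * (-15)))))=-1113215402532102563443750 /2692944976451516989812227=-0.41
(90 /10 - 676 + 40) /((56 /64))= -716.57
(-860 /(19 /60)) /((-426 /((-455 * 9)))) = -26106.00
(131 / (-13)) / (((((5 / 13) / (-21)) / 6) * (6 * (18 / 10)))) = 917 / 3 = 305.67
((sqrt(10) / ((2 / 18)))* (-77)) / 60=-231* sqrt(10) / 20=-36.52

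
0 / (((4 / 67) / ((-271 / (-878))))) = 0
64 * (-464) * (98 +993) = -32398336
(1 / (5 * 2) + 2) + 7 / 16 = 203 / 80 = 2.54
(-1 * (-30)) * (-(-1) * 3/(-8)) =-45/4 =-11.25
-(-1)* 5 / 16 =5 / 16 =0.31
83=83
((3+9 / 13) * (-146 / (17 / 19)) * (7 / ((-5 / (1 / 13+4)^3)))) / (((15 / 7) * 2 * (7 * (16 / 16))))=23127148688 / 12138425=1905.28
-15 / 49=-0.31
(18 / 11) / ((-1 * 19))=-18 / 209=-0.09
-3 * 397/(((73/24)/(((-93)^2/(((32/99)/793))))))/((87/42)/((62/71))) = -526461999726663/150307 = -3502578055.09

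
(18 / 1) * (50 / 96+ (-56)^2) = 451659 / 8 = 56457.38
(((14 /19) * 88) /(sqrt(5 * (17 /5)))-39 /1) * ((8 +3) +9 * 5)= -2184 +68992 * sqrt(17) /323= -1303.31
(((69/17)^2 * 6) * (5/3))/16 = 23805/2312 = 10.30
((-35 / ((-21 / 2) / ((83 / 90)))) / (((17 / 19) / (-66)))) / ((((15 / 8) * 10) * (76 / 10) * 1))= -3652 / 2295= -1.59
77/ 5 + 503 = 518.40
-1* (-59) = 59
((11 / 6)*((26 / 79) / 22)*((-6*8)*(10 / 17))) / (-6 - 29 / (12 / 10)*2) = 3120 / 218909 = 0.01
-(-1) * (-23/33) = -23/33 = -0.70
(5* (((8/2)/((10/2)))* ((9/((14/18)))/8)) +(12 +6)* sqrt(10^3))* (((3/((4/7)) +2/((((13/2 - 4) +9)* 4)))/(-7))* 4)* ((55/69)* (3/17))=-4821300* sqrt(10)/62951 - 2169585/881314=-244.65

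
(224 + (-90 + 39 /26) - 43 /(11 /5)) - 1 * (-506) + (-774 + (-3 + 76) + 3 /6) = -864 /11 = -78.55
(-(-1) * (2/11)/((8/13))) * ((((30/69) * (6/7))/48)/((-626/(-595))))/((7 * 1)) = 5525/17738336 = 0.00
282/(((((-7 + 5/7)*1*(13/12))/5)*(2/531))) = -7861455/143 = -54975.21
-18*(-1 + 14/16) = 9/4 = 2.25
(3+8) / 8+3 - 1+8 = 91 / 8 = 11.38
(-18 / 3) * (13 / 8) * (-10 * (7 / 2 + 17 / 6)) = 1235 / 2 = 617.50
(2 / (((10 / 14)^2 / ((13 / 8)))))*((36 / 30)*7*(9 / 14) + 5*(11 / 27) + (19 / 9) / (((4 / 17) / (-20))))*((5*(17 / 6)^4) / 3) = -1235424006817 / 10497600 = -117686.33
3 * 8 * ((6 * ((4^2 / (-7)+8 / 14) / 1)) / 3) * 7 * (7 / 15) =-1344 / 5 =-268.80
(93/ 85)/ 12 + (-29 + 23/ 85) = -9737/ 340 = -28.64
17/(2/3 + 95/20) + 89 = 92.14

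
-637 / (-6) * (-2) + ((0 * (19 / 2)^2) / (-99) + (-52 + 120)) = -433 / 3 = -144.33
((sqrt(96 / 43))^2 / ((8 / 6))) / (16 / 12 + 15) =216 / 2107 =0.10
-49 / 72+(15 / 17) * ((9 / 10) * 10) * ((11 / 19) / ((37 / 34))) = 179393 / 50616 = 3.54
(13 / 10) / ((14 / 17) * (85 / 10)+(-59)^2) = 13 / 34880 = 0.00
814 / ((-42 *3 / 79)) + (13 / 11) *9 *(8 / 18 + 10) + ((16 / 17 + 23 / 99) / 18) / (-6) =-508029517 / 1272348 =-399.29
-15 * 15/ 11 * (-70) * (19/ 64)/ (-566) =-149625/ 199232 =-0.75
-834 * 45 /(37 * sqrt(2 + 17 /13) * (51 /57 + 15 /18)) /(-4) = 1069605 * sqrt(559) /313427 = 80.69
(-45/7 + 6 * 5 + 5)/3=200/21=9.52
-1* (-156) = 156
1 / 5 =0.20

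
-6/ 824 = -3/ 412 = -0.01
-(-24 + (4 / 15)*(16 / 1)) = 296 / 15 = 19.73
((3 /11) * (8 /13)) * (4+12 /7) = 960 /1001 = 0.96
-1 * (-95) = 95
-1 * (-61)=61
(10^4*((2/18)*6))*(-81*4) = -2160000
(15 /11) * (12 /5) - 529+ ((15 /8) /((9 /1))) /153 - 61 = -23699033 /40392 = -586.73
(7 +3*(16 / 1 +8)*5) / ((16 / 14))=2569 / 8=321.12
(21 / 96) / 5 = 7 / 160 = 0.04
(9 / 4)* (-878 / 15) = -1317 / 10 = -131.70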